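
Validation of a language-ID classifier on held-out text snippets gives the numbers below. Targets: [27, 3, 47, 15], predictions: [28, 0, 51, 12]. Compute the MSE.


Squared errors: (27-28)²=1, (3-0)²=9, (47-51)²=16, (15-12)²=9
Sum = 35
MSE = 35/4 = 35/4

35/4


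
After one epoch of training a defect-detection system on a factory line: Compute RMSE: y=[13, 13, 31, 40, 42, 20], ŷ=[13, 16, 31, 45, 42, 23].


MSE = 43/6 = 7.1667
RMSE = √(43/6) = 2.6771

2.6771


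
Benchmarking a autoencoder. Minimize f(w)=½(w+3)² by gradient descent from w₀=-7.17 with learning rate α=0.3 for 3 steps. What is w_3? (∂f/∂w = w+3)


step 1: grad = -7.17+3 = -4.17; w = -7.17 - 0.3·(-4.17) = -5.919
step 2: grad = -5.919+3 = -2.919; w = -5.919 - 0.3·(-2.919) = -5.0433
step 3: grad = -5.0433+3 = -2.0433; w = -5.0433 - 0.3·(-2.0433) = -4.43031

-4.43031


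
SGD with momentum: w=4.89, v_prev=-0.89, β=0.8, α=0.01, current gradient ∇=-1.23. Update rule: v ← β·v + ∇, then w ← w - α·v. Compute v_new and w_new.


v_new = 0.8·-0.89 - 1.23 = -0.712 - 1.23 = -1.942
w_new = 4.89 - 0.01·-1.942 = 4.89 + 0.01942 = 4.90942

v_new=-1.942, w_new=4.90942


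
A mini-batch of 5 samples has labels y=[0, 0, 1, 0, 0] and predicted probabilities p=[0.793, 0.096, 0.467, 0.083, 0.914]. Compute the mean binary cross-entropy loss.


L[0] = -ln(1-0.793) = -ln(0.207) = 1.575
L[1] = -ln(1-0.096) = -ln(0.904) = 0.1009
L[2] = -ln(0.467) = 0.7614
L[3] = -ln(1-0.083) = -ln(0.917) = 0.0866
L[4] = -ln(1-0.914) = -ln(0.086) = 2.4534
mean = (1.575 + 0.1009 + 0.7614 + 0.0866 + 2.4534)/5 = 0.9955

0.9955


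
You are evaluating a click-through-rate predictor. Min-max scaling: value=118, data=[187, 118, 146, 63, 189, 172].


min=63, max=189
(118-63)/(189-63) = 55/126 = 0.4365

0.4365


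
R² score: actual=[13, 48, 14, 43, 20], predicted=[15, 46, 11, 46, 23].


ȳ = 27.6
SS_res = Σ(y-ŷ)² = 35
SS_tot = Σ(y-ȳ)² = 1109.2
R² = 1 - SS_res/SS_tot = 1 - 0.0316 = 0.9684

0.9684


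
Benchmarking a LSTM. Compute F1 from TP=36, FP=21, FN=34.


Precision = 36/57 = 0.6316
Recall = 36/70 = 0.5143
F1 = 2·P·R/(P+R) = 2·TP/(2·TP+FP+FN) = 72/(72+21+34) = 72/127 = 0.5669

0.5669


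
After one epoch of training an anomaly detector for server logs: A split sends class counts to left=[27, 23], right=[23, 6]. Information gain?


Parent = [50, 29], H_parent = 0.9484
H_left = 0.9954 (n=50), H_right = 0.7355 (n=29)
H_children = (50/79)·0.9954 + (29/79)·0.7355 = 0.9
IG = 0.9484 - 0.9 = 0.0484

0.0484


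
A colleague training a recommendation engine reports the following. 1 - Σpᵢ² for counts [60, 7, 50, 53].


Probabilities: [60/170, 7/170, 50/170, 53/170] ≈ [0.3529, 0.0412, 0.2941, 0.3118]
Σpᵢ² = (3600 + 49 + 2500 + 2809)/170² = 8958/28900
Gini = 1 - Σpᵢ² = 1 - 8958/28900 = 0.69

0.69


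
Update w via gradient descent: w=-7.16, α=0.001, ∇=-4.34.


w_new = w - α·∇
= -7.16 - 0.001·-4.34
= -7.16 + 0.00434
= -7.15566

-7.15566


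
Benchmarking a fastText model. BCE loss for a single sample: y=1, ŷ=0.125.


BCE = -[y·ln(p) + (1-y)·ln(1-p)]
= -1·ln(0.125) - 0
= -ln(0.125) = 2.0794

2.0794


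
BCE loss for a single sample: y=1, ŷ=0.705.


BCE = -[y·ln(p) + (1-y)·ln(1-p)]
= -1·ln(0.705) - 0
= -ln(0.705) = 0.3496

0.3496


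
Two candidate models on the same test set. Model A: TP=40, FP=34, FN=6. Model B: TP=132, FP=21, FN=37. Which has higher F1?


Model A: P=40/74=0.5405, R=40/46=0.8696, F1=2PR/(P+R)=2TP/(2TP+FP+FN)=80/120=0.6667
Model B: P=132/153=0.8627, R=132/169=0.7811, F1=2PR/(P+R)=2TP/(2TP+FP+FN)=264/322=0.8199
0.6667 < 0.8199 → Model B

Model B


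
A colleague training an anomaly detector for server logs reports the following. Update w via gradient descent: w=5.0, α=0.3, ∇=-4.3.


w_new = w - α·∇
= 5.0 - 0.3·-4.3
= 5.0 + 1.29
= 6.29

6.29


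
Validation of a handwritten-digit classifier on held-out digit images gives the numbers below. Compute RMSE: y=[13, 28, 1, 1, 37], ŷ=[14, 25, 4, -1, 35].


MSE = 27/5 = 5.4
RMSE = √(27/5) = 2.3238

2.3238


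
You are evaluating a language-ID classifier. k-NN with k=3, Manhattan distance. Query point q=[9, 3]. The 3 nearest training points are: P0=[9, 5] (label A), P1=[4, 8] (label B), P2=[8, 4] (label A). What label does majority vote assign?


d(q,P0) = 2  (label A)
d(q,P1) = 10  (label B)
d(q,P2) = 2  (label A)
Votes: A=2, B=1
Majority → A

A


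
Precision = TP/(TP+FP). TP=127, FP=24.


Precision = TP/(TP+FP)
= 127/(127+24)
= 127/151 = 84.11%

84.11%


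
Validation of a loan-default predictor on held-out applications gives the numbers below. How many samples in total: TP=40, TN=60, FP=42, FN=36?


Total = TP + TN + FP + FN
= 40 + 60 + 42 + 36
= 178
(Predicted positive: 82, predicted negative: 96)

178


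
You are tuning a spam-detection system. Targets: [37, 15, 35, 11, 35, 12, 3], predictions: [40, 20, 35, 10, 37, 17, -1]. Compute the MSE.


Squared errors: (37-40)²=9, (15-20)²=25, (35-35)²=0, (11-10)²=1, (35-37)²=4, (12-17)²=25, (3+ 1)²=16
Sum = 80
MSE = 80/7 = 80/7

80/7


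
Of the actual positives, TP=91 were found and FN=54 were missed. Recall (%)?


Recall = TP/(TP+FN)
= 91/(91+54)
= 91/145 = 62.76%

62.76%


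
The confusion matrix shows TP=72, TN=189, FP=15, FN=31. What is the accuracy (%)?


Accuracy = (TP+TN)/(TP+TN+FP+FN)
= (72+189)/(307)
= 261/307 = 85.02%

85.02%


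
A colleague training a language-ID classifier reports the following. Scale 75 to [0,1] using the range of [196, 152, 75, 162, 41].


min=41, max=196
(75-41)/(196-41) = 34/155 = 0.2194

0.2194


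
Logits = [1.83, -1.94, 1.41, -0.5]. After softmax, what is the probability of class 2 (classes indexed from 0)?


Exponentials: e^1.83=6.2339, e^-1.94=0.1437, e^1.41=4.096, e^-0.5=0.6065
Sum = 11.0801
Softmax = [0.5626, 0.013, 0.3697, 0.0547]
p[2] = 4.096/11.0801 = 0.3697

0.3697


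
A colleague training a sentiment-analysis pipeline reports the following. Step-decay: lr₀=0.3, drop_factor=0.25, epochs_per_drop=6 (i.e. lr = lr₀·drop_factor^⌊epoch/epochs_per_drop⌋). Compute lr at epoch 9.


n_drops = ⌊9/6⌋ = 1
lr = 0.3·0.25^1 = 0.3·0.25 = 0.075

0.075


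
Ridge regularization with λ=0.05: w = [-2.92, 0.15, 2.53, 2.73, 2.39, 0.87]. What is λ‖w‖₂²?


‖w‖₂² = (-2.92)² + (0.15)² + (2.53)² + (2.73)² + (2.39)² + (0.87)²
     = 8.5264 + 0.0225 + 6.4009 + 7.4529 + 5.7121 + 0.7569
     = 28.8717
λ·‖w‖₂² = 0.05·28.8717 = 1.443585

1.443585


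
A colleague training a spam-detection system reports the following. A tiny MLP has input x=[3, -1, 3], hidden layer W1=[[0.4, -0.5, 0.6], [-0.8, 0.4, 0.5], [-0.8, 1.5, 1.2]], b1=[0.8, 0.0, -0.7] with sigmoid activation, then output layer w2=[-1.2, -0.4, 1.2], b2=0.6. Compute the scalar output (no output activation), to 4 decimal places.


z1[0] = (0.4)·(3) + (-0.5)·(-1) + (0.6)·(3) + 0.8 = 4.3
z1[1] = (-0.8)·(3) + (0.4)·(-1) + (0.5)·(3) + 0.0 = -1.3
z1[2] = (-0.8)·(3) + (1.5)·(-1) + (1.2)·(3) - 0.7 = -1.0
h = sigmoid(z1) = [0.9866, 0.2142, 0.2689]
output = (-1.2)·(0.9866) + (-0.4)·(0.2142) + (1.2)·(0.2689) + 0.6 = -0.3469

-0.3469


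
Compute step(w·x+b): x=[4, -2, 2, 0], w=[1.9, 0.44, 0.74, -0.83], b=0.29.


z = (4)·(1.9) + (-2)·(0.44) + (2)·(0.74) + (0)·(-0.83) + 0.29
  = 8.49
step(z) = 1 (z≥0)

1


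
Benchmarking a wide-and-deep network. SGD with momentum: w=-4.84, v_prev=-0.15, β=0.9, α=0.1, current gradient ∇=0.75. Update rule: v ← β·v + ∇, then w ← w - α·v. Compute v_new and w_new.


v_new = 0.9·-0.15 + 0.75 = -0.135 + 0.75 = 0.615
w_new = -4.84 - 0.1·0.615 = -4.84 - 0.0615 = -4.9015

v_new=0.615, w_new=-4.9015


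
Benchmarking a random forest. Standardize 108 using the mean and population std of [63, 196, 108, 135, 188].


μ = 138, σ = 49.7956
z = (108 - 138)/49.7956 = -0.6025

-0.6025


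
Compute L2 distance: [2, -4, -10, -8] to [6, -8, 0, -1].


d = √((2-6)² + (-4+ 8)² + (-10-0)² + (-8+ 1)²)
  = √(16 + 16 + 100 + 49)
  = √181 = 13.4536

13.4536


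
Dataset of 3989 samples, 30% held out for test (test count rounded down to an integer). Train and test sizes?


Test = ⌊3989·30/100⌋ = 1196
Train = 3989 - 1196 = 2793

Train: 2793, Test: 1196


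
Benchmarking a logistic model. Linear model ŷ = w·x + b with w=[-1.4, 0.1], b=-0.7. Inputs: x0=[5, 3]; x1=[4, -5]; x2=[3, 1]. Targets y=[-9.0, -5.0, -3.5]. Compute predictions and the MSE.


ŷ0 = (-1.4)·(5) + (0.1)·(3) - 0.7 = -7.4
ŷ1 = (-1.4)·(4) + (0.1)·(-5) - 0.7 = -6.8
ŷ2 = (-1.4)·(3) + (0.1)·(1) - 0.7 = -4.8
errors² = [2.56, 3.24, 1.69]
MSE = 7.4900/3 = 2.4967

2.4967


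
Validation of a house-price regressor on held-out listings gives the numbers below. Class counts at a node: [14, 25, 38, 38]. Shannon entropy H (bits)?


Probabilities: [14/115, 25/115, 38/115, 38/115] ≈ [0.1217, 0.2174, 0.3304, 0.3304]
H = -((14/115)·log₂(14/115) + (25/115)·log₂(25/115) + (38/115)·log₂(38/115) + (38/115)·log₂(38/115))
  = 1.9043 bits

1.9043 bits


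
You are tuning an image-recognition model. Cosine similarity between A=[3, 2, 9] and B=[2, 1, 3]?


A·B = 3·2 + 2·1 + 9·3 = 35
‖A‖ = √94 = 9.6954, ‖B‖ = √14 = 3.7417
cos = 35/(√94·√14) = 35/√1316 = 0.9648

0.9648


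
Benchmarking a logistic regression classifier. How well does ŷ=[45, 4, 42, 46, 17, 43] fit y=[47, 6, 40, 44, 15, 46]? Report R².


ȳ = 33
SS_res = Σ(y-ŷ)² = 29
SS_tot = Σ(y-ȳ)² = 1588
R² = 1 - SS_res/SS_tot = 1 - 0.0183 = 0.9817

0.9817


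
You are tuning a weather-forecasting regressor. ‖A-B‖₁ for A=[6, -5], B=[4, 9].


d = |6-4| + |-5-9|
  = 2 + 14
  = 16

16


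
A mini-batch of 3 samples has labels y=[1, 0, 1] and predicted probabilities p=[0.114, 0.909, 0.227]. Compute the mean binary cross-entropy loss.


L[0] = -ln(0.114) = 2.1716
L[1] = -ln(1-0.909) = -ln(0.091) = 2.3969
L[2] = -ln(0.227) = 1.4828
mean = (2.1716 + 2.3969 + 1.4828)/3 = 2.0171

2.0171


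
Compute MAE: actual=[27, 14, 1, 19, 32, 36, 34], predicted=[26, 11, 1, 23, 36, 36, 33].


Absolute errors: |27-26|=1, |14-11|=3, |1-1|=0, |19-23|=4, |32-36|=4, |36-36|=0, |34-33|=1
Sum = 13
MAE = 13/7 = 13/7

13/7


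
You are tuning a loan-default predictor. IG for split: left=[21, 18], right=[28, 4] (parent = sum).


Parent = [49, 22], H_parent = 0.893
H_left = 0.9957 (n=39), H_right = 0.5436 (n=32)
H_children = (39/71)·0.9957 + (32/71)·0.5436 = 0.7919
IG = 0.893 - 0.7919 = 0.1011

0.1011


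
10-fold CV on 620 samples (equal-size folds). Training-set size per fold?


Fold size = 620/10 = 62
Training per fold = 620 - 62 = 558

558


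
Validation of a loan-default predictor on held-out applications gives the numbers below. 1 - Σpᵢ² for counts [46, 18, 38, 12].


Probabilities: [46/114, 18/114, 38/114, 12/114] ≈ [0.4035, 0.1579, 0.3333, 0.1053]
Σpᵢ² = (2116 + 324 + 1444 + 144)/114² = 4028/12996
Gini = 1 - Σpᵢ² = 1 - 4028/12996 = 0.6901

0.6901


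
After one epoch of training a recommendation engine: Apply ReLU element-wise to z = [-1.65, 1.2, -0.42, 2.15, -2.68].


ReLU(-1.65) = max(0, -1.65) = 0.0
ReLU(1.2) = max(0, 1.2) = 1.2
ReLU(-0.42) = max(0, -0.42) = 0.0
ReLU(2.15) = max(0, 2.15) = 2.15
ReLU(-2.68) = max(0, -2.68) = 0.0
result = [0.0, 1.2, 0.0, 2.15, 0.0]

[0.0, 1.2, 0.0, 2.15, 0.0]


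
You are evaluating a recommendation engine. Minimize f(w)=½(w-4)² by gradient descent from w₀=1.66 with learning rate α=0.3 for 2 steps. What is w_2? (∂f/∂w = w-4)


step 1: grad = 1.66-4 = -2.34; w = 1.66 - 0.3·(-2.34) = 2.362
step 2: grad = 2.362-4 = -1.638; w = 2.362 - 0.3·(-1.638) = 2.8534

2.8534


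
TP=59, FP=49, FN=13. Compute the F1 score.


Precision = 59/108 = 0.5463
Recall = 59/72 = 0.8194
F1 = 2·P·R/(P+R) = 2·TP/(2·TP+FP+FN) = 118/(118+49+13) = 118/180 = 0.6556

0.6556


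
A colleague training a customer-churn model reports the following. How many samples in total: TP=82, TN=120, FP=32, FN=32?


Total = TP + TN + FP + FN
= 82 + 120 + 32 + 32
= 266
(Predicted positive: 114, predicted negative: 152)

266


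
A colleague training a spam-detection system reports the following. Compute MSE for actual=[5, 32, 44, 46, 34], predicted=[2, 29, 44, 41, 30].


Squared errors: (5-2)²=9, (32-29)²=9, (44-44)²=0, (46-41)²=25, (34-30)²=16
Sum = 59
MSE = 59/5 = 59/5

59/5


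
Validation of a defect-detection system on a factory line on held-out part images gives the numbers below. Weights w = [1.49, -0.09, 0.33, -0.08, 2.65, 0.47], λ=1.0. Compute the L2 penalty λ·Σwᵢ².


‖w‖₂² = (1.49)² + (-0.09)² + (0.33)² + (-0.08)² + (2.65)² + (0.47)²
     = 2.2201 + 0.0081 + 0.1089 + 0.0064 + 7.0225 + 0.2209
     = 9.5869
λ·‖w‖₂² = 1.0·9.5869 = 9.5869

9.5869


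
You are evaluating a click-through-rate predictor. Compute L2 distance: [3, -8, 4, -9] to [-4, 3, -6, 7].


d = √((3+ 4)² + (-8-3)² + (4+ 6)² + (-9-7)²)
  = √(49 + 121 + 100 + 256)
  = √526 = 22.9347

22.9347


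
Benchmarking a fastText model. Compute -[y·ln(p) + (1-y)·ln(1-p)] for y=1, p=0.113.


BCE = -[y·ln(p) + (1-y)·ln(1-p)]
= -1·ln(0.113) - 0
= -ln(0.113) = 2.1804

2.1804


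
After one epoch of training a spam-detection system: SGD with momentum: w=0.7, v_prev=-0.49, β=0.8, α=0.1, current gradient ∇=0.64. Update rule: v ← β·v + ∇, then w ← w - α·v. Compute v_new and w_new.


v_new = 0.8·-0.49 + 0.64 = -0.392 + 0.64 = 0.248
w_new = 0.7 - 0.1·0.248 = 0.7 - 0.0248 = 0.6752

v_new=0.248, w_new=0.6752


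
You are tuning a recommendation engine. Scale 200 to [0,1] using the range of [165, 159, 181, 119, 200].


min=119, max=200
(200-119)/(200-119) = 81/81 = 1.0

1.0


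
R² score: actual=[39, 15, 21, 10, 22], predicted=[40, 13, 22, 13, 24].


ȳ = 21.4
SS_res = Σ(y-ŷ)² = 19
SS_tot = Σ(y-ȳ)² = 481.2
R² = 1 - SS_res/SS_tot = 1 - 0.0395 = 0.9605

0.9605


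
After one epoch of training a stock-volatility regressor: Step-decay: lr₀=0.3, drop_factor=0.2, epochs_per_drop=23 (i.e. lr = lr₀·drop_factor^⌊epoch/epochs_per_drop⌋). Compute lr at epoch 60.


n_drops = ⌊60/23⌋ = 2
lr = 0.3·0.2^2 = 0.3·0.04 = 0.012

0.012


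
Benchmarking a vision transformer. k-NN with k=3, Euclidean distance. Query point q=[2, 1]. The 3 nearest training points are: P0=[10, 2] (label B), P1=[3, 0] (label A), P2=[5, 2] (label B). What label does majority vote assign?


d(q,P0) = 8.0623  (label B)
d(q,P1) = 1.4142  (label A)
d(q,P2) = 3.1623  (label B)
Votes: A=1, B=2
Majority → B

B


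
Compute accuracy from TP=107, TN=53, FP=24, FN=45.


Accuracy = (TP+TN)/(TP+TN+FP+FN)
= (107+53)/(229)
= 160/229 = 69.87%

69.87%


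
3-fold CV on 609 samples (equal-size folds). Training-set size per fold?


Fold size = 609/3 = 203
Training per fold = 609 - 203 = 406

406


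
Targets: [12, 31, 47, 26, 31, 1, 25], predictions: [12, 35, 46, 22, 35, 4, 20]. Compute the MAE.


Absolute errors: |12-12|=0, |31-35|=4, |47-46|=1, |26-22|=4, |31-35|=4, |1-4|=3, |25-20|=5
Sum = 21
MAE = 21/7 = 3

3


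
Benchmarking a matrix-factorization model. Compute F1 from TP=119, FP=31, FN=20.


Precision = 119/150 = 0.7933
Recall = 119/139 = 0.8561
F1 = 2·P·R/(P+R) = 2·TP/(2·TP+FP+FN) = 238/(238+31+20) = 238/289 = 0.8235

0.8235


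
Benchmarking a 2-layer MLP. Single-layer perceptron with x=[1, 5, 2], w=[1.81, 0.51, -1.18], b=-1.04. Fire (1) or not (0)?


z = (1)·(1.81) + (5)·(0.51) + (2)·(-1.18) - 1.04
  = 0.96
step(z) = 1 (z≥0)

1


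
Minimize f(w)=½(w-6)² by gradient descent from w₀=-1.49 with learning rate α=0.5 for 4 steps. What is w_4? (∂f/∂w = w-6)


step 1: grad = -1.49-6 = -7.49; w = -1.49 - 0.5·(-7.49) = 2.255
step 2: grad = 2.255-6 = -3.745; w = 2.255 - 0.5·(-3.745) = 4.1275
step 3: grad = 4.1275-6 = -1.8725; w = 4.1275 - 0.5·(-1.8725) = 5.06375
step 4: grad = 5.06375-6 = -0.93625; w = 5.06375 - 0.5·(-0.93625) = 5.531875

5.531875


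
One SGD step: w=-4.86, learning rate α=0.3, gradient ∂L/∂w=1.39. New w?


w_new = w - α·∇
= -4.86 - 0.3·1.39
= -4.86 - 0.417
= -5.277

-5.277


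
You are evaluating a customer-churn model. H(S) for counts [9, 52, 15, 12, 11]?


Probabilities: [9/99, 52/99, 15/99, 12/99, 11/99] ≈ [0.0909, 0.5253, 0.1515, 0.1212, 0.1111]
H = -((9/99)·log₂(9/99) + (52/99)·log₂(52/99) + (15/99)·log₂(15/99) + (12/99)·log₂(12/99) + (11/99)·log₂(11/99))
  = 1.9361 bits

1.9361 bits


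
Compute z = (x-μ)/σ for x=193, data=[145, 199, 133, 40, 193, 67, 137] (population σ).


μ = 130.5714, σ = 54.8761
z = (193 - 130.5714)/54.8761 = 1.1376

1.1376


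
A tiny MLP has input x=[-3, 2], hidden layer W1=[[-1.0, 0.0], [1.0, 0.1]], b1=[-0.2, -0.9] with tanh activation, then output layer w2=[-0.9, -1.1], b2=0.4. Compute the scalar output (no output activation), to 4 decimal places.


z1[0] = (-1.0)·(-3) + (0.0)·(2) - 0.2 = 2.8
z1[1] = (1.0)·(-3) + (0.1)·(2) - 0.9 = -3.7
h = tanh(z1) = [0.9926, -0.9988]
output = (-0.9)·(0.9926) + (-1.1)·(-0.9988) + 0.4 = 0.6053

0.6053


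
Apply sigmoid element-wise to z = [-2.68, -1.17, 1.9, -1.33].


σ(-2.68) = 1/(1+e^2.68) = 0.0642
σ(-1.17) = 1/(1+e^1.17) = 0.2369
σ(1.9) = 1/(1+e^-1.9) = 0.8699
σ(-1.33) = 1/(1+e^1.33) = 0.2092
result = [0.0642, 0.2369, 0.8699, 0.2092]

[0.0642, 0.2369, 0.8699, 0.2092]


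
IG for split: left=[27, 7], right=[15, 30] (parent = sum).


Parent = [42, 37], H_parent = 0.9971
H_left = 0.7335 (n=34), H_right = 0.9183 (n=45)
H_children = (34/79)·0.7335 + (45/79)·0.9183 = 0.8388
IG = 0.9971 - 0.8388 = 0.1583

0.1583


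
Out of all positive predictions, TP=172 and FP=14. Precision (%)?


Precision = TP/(TP+FP)
= 172/(172+14)
= 172/186 = 92.47%

92.47%


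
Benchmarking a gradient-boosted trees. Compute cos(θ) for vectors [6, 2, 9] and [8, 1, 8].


A·B = 6·8 + 2·1 + 9·8 = 122
‖A‖ = √121 = 11, ‖B‖ = √129 = 11.3578
cos = 122/(√121·√129) = 122/√15609 = 0.9765

0.9765


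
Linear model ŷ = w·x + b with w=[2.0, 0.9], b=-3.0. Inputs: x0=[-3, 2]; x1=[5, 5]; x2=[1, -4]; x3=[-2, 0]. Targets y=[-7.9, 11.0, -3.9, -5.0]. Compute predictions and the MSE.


ŷ0 = (2.0)·(-3) + (0.9)·(2) - 3.0 = -7.2
ŷ1 = (2.0)·(5) + (0.9)·(5) - 3.0 = 11.5
ŷ2 = (2.0)·(1) + (0.9)·(-4) - 3.0 = -4.6
ŷ3 = (2.0)·(-2) + (0.9)·(0) - 3.0 = -7.0
errors² = [0.49, 0.25, 0.49, 4.0]
MSE = 5.2300/4 = 1.3075

1.3075


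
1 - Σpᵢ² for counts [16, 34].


Probabilities: [16/50, 34/50] ≈ [0.32, 0.68]
Σpᵢ² = (256 + 1156)/50² = 1412/2500
Gini = 1 - Σpᵢ² = 1 - 1412/2500 = 0.4352

0.4352


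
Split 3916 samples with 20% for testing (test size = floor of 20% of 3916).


Test = ⌊3916·20/100⌋ = 783
Train = 3916 - 783 = 3133

Train: 3133, Test: 783


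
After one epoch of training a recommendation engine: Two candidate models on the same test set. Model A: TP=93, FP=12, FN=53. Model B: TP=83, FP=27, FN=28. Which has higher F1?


Model A: P=93/105=0.8857, R=93/146=0.637, F1=2PR/(P+R)=2TP/(2TP+FP+FN)=186/251=0.741
Model B: P=83/110=0.7545, R=83/111=0.7477, F1=2PR/(P+R)=2TP/(2TP+FP+FN)=166/221=0.7511
0.741 < 0.7511 → Model B

Model B


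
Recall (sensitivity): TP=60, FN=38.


Recall = TP/(TP+FN)
= 60/(60+38)
= 60/98 = 61.22%

61.22%


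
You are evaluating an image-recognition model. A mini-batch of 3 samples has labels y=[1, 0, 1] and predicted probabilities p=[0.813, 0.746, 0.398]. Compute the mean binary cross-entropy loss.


L[0] = -ln(0.813) = 0.207
L[1] = -ln(1-0.746) = -ln(0.254) = 1.3704
L[2] = -ln(0.398) = 0.9213
mean = (0.207 + 1.3704 + 0.9213)/3 = 0.8329

0.8329


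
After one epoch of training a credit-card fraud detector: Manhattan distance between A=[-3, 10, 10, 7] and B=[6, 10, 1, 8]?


d = |-3-6| + |10-10| + |10-1| + |7-8|
  = 9 + 0 + 9 + 1
  = 19

19


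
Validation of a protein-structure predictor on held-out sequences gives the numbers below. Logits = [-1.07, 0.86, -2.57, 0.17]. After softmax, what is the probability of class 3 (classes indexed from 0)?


Exponentials: e^-1.07=0.343, e^0.86=2.3632, e^-2.57=0.0765, e^0.17=1.1853
Sum = 3.968
Softmax = [0.0864, 0.5956, 0.0193, 0.2987]
p[3] = 1.1853/3.968 = 0.2987

0.2987


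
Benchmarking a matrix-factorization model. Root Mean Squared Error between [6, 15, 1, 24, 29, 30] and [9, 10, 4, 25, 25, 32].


MSE = 64/6 = 10.6667
RMSE = √(64/6) = 3.266

3.266


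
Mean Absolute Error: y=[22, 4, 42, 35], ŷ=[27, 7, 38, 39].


Absolute errors: |22-27|=5, |4-7|=3, |42-38|=4, |35-39|=4
Sum = 16
MAE = 16/4 = 4

4


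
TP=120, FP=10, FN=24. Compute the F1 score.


Precision = 120/130 = 0.9231
Recall = 120/144 = 0.8333
F1 = 2·P·R/(P+R) = 2·TP/(2·TP+FP+FN) = 240/(240+10+24) = 240/274 = 0.8759

0.8759


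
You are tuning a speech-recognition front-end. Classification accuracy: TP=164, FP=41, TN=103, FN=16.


Accuracy = (TP+TN)/(TP+TN+FP+FN)
= (164+103)/(324)
= 267/324 = 82.41%

82.41%


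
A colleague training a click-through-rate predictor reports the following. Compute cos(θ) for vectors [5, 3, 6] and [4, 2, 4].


A·B = 5·4 + 3·2 + 6·4 = 50
‖A‖ = √70 = 8.3666, ‖B‖ = √36 = 6
cos = 50/(√70·√36) = 50/√2520 = 0.996

0.996


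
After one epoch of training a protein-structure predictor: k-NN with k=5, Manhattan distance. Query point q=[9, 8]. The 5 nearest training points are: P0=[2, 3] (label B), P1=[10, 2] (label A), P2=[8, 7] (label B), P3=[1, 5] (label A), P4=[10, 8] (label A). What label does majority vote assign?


d(q,P0) = 12  (label B)
d(q,P1) = 7  (label A)
d(q,P2) = 2  (label B)
d(q,P3) = 11  (label A)
d(q,P4) = 1  (label A)
Votes: A=3, B=2
Majority → A

A


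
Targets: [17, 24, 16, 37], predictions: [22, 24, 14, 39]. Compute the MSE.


Squared errors: (17-22)²=25, (24-24)²=0, (16-14)²=4, (37-39)²=4
Sum = 33
MSE = 33/4 = 33/4

33/4


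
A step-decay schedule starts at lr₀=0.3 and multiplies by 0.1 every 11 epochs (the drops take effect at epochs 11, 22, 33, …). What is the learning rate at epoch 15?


n_drops = ⌊15/11⌋ = 1
lr = 0.3·0.1^1 = 0.3·0.1 = 0.03

0.03


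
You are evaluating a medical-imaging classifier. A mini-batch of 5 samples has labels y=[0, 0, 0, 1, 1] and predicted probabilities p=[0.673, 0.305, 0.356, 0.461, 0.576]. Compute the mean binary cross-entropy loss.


L[0] = -ln(1-0.673) = -ln(0.327) = 1.1178
L[1] = -ln(1-0.305) = -ln(0.695) = 0.3638
L[2] = -ln(1-0.356) = -ln(0.644) = 0.4401
L[3] = -ln(0.461) = 0.7744
L[4] = -ln(0.576) = 0.5516
mean = (1.1178 + 0.3638 + 0.4401 + 0.7744 + 0.5516)/5 = 0.6495

0.6495


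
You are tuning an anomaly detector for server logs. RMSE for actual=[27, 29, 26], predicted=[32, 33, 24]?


MSE = 45/3 = 15
RMSE = √(45/3) = 3.873

3.873


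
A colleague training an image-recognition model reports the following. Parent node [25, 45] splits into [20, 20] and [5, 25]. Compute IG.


Parent = [25, 45], H_parent = 0.9403
H_left = 1 (n=40), H_right = 0.65 (n=30)
H_children = (40/70)·1 + (30/70)·0.65 = 0.85
IG = 0.9403 - 0.85 = 0.0903

0.0903


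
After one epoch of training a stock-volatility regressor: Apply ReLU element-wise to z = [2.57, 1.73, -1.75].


ReLU(2.57) = max(0, 2.57) = 2.57
ReLU(1.73) = max(0, 1.73) = 1.73
ReLU(-1.75) = max(0, -1.75) = 0.0
result = [2.57, 1.73, 0.0]

[2.57, 1.73, 0.0]


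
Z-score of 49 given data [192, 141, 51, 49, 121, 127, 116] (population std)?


μ = 113.8571, σ = 46.6428
z = (49 - 113.8571)/46.6428 = -1.3905

-1.3905


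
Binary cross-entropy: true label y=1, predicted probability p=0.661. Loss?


BCE = -[y·ln(p) + (1-y)·ln(1-p)]
= -1·ln(0.661) - 0
= -ln(0.661) = 0.414

0.414


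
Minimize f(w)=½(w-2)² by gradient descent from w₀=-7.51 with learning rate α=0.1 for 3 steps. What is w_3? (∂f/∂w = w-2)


step 1: grad = -7.51-2 = -9.51; w = -7.51 - 0.1·(-9.51) = -6.559
step 2: grad = -6.559-2 = -8.559; w = -6.559 - 0.1·(-8.559) = -5.7031
step 3: grad = -5.7031-2 = -7.7031; w = -5.7031 - 0.1·(-7.7031) = -4.93279

-4.93279


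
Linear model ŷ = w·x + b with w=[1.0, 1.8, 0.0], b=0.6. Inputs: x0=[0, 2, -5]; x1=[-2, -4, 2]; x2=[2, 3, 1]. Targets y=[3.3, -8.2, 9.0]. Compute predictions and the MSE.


ŷ0 = (1.0)·(0) + (1.8)·(2) + (0.0)·(-5) + 0.6 = 4.2
ŷ1 = (1.0)·(-2) + (1.8)·(-4) + (0.0)·(2) + 0.6 = -8.6
ŷ2 = (1.0)·(2) + (1.8)·(3) + (0.0)·(1) + 0.6 = 8.0
errors² = [0.81, 0.16, 1.0]
MSE = 1.9700/3 = 0.6567

0.6567


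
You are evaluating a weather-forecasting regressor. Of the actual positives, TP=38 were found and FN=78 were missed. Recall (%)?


Recall = TP/(TP+FN)
= 38/(38+78)
= 38/116 = 32.76%

32.76%


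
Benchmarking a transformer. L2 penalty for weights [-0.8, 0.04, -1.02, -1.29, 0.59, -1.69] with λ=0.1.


‖w‖₂² = (-0.8)² + (0.04)² + (-1.02)² + (-1.29)² + (0.59)² + (-1.69)²
     = 0.64 + 0.0016 + 1.0404 + 1.6641 + 0.3481 + 2.8561
     = 6.5503
λ·‖w‖₂² = 0.1·6.5503 = 0.65503

0.65503


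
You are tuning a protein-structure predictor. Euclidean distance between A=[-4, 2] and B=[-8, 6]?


d = √((-4+ 8)² + (2-6)²)
  = √(16 + 16)
  = √32 = 5.6569

5.6569


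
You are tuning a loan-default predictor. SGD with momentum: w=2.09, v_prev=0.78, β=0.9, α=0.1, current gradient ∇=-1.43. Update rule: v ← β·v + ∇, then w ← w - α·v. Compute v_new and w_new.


v_new = 0.9·0.78 - 1.43 = 0.702 - 1.43 = -0.728
w_new = 2.09 - 0.1·-0.728 = 2.09 + 0.0728 = 2.1628

v_new=-0.728, w_new=2.1628


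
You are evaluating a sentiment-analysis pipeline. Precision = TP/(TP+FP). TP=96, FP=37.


Precision = TP/(TP+FP)
= 96/(96+37)
= 96/133 = 72.18%

72.18%


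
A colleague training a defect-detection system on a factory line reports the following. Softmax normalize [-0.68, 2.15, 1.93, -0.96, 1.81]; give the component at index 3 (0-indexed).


Exponentials: e^-0.68=0.5066, e^2.15=8.5849, e^1.93=6.8895, e^-0.96=0.3829, e^1.81=6.1104
Sum = 22.4743
Softmax = [0.0225, 0.382, 0.3066, 0.017, 0.2719]
p[3] = 0.3829/22.4743 = 0.017

0.017


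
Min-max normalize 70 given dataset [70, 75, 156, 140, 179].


min=70, max=179
(70-70)/(179-70) = 0/109 = 0.0

0.0


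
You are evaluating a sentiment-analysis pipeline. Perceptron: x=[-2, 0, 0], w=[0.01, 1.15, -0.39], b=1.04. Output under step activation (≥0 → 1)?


z = (-2)·(0.01) + (0)·(1.15) + (0)·(-0.39) + 1.04
  = 1.02
step(z) = 1 (z≥0)

1


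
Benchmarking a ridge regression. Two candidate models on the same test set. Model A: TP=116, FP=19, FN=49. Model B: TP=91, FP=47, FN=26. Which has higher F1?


Model A: P=116/135=0.8593, R=116/165=0.703, F1=2PR/(P+R)=2TP/(2TP+FP+FN)=232/300=0.7733
Model B: P=91/138=0.6594, R=91/117=0.7778, F1=2PR/(P+R)=2TP/(2TP+FP+FN)=182/255=0.7137
0.7733 > 0.7137 → Model A

Model A


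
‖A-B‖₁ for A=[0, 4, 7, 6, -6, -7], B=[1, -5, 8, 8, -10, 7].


d = |0-1| + |4+ 5| + |7-8| + |6-8| + |-6+ 10| + |-7-7|
  = 1 + 9 + 1 + 2 + 4 + 14
  = 31

31


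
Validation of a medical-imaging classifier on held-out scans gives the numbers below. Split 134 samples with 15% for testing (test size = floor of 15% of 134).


Test = ⌊134·15/100⌋ = 20
Train = 134 - 20 = 114

Train: 114, Test: 20


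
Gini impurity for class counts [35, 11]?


Probabilities: [35/46, 11/46] ≈ [0.7609, 0.2391]
Σpᵢ² = (1225 + 121)/46² = 1346/2116
Gini = 1 - Σpᵢ² = 1 - 1346/2116 = 0.3639

0.3639


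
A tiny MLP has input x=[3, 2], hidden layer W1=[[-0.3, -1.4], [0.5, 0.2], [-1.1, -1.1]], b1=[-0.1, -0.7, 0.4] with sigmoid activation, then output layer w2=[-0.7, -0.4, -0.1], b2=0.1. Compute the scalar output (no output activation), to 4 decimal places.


z1[0] = (-0.3)·(3) + (-1.4)·(2) - 0.1 = -3.8
z1[1] = (0.5)·(3) + (0.2)·(2) - 0.7 = 1.2
z1[2] = (-1.1)·(3) + (-1.1)·(2) + 0.4 = -5.1
h = sigmoid(z1) = [0.0219, 0.7685, 0.0061]
output = (-0.7)·(0.0219) + (-0.4)·(0.7685) + (-0.1)·(0.0061) + 0.1 = -0.2233

-0.2233


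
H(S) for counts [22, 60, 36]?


Probabilities: [22/118, 60/118, 36/118] ≈ [0.1864, 0.5085, 0.3051]
H = -((22/118)·log₂(22/118) + (60/118)·log₂(60/118) + (36/118)·log₂(36/118))
  = 1.4705 bits

1.4705 bits


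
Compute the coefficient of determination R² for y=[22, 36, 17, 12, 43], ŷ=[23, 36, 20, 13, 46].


ȳ = 26
SS_res = Σ(y-ŷ)² = 20
SS_tot = Σ(y-ȳ)² = 682
R² = 1 - SS_res/SS_tot = 1 - 0.0293 = 0.9707

0.9707


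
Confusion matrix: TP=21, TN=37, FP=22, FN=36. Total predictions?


Total = TP + TN + FP + FN
= 21 + 37 + 22 + 36
= 116
(Predicted positive: 43, predicted negative: 73)

116


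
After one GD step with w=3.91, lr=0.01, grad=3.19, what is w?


w_new = w - α·∇
= 3.91 - 0.01·3.19
= 3.91 - 0.0319
= 3.8781

3.8781


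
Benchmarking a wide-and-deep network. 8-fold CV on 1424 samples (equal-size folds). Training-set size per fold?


Fold size = 1424/8 = 178
Training per fold = 1424 - 178 = 1246

1246


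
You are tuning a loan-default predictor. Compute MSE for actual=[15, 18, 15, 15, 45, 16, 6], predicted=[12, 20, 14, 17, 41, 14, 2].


Squared errors: (15-12)²=9, (18-20)²=4, (15-14)²=1, (15-17)²=4, (45-41)²=16, (16-14)²=4, (6-2)²=16
Sum = 54
MSE = 54/7 = 54/7

54/7


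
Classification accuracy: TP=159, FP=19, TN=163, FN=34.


Accuracy = (TP+TN)/(TP+TN+FP+FN)
= (159+163)/(375)
= 322/375 = 85.87%

85.87%


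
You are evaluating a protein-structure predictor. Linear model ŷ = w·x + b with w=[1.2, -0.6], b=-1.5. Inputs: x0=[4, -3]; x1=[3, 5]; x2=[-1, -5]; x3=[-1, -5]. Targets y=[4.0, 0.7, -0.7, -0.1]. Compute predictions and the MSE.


ŷ0 = (1.2)·(4) + (-0.6)·(-3) - 1.5 = 5.1
ŷ1 = (1.2)·(3) + (-0.6)·(5) - 1.5 = -0.9
ŷ2 = (1.2)·(-1) + (-0.6)·(-5) - 1.5 = 0.3
ŷ3 = (1.2)·(-1) + (-0.6)·(-5) - 1.5 = 0.3
errors² = [1.21, 2.56, 1.0, 0.16]
MSE = 4.9300/4 = 1.2325

1.2325


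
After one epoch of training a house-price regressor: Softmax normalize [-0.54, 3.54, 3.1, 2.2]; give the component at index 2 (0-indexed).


Exponentials: e^-0.54=0.5827, e^3.54=34.4669, e^3.1=22.198, e^2.2=9.025
Sum = 66.2726
Softmax = [0.0088, 0.5201, 0.3349, 0.1362]
p[2] = 22.198/66.2726 = 0.3349

0.3349


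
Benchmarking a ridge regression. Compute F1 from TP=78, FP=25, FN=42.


Precision = 78/103 = 0.7573
Recall = 78/120 = 0.65
F1 = 2·P·R/(P+R) = 2·TP/(2·TP+FP+FN) = 156/(156+25+42) = 156/223 = 0.6996

0.6996


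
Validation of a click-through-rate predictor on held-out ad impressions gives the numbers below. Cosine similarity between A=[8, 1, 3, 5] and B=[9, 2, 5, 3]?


A·B = 8·9 + 1·2 + 3·5 + 5·3 = 104
‖A‖ = √99 = 9.9499, ‖B‖ = √119 = 10.9087
cos = 104/(√99·√119) = 104/√11781 = 0.9582

0.9582


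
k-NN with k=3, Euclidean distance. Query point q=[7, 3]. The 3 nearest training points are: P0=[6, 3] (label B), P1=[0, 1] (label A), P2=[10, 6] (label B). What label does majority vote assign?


d(q,P0) = 1.0  (label B)
d(q,P1) = 7.2801  (label A)
d(q,P2) = 4.2426  (label B)
Votes: A=1, B=2
Majority → B

B


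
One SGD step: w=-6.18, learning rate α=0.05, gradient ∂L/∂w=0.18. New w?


w_new = w - α·∇
= -6.18 - 0.05·0.18
= -6.18 - 0.009
= -6.189

-6.189


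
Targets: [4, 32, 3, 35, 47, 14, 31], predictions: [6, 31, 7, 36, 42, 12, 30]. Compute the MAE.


Absolute errors: |4-6|=2, |32-31|=1, |3-7|=4, |35-36|=1, |47-42|=5, |14-12|=2, |31-30|=1
Sum = 16
MAE = 16/7 = 16/7

16/7


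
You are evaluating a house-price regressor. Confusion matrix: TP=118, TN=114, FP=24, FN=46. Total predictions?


Total = TP + TN + FP + FN
= 118 + 114 + 24 + 46
= 302
(Predicted positive: 142, predicted negative: 160)

302


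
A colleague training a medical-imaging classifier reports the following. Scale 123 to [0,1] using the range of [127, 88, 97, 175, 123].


min=88, max=175
(123-88)/(175-88) = 35/87 = 0.4023

0.4023


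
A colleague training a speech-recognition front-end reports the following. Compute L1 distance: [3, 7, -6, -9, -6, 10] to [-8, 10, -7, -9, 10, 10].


d = |3+ 8| + |7-10| + |-6+ 7| + |-9+ 9| + |-6-10| + |10-10|
  = 11 + 3 + 1 + 0 + 16 + 0
  = 31

31


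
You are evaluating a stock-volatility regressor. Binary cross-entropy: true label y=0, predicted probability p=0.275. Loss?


BCE = -[y·ln(p) + (1-y)·ln(1-p)]
= -0 - 1·ln(1-0.275)
= -ln(0.725) = 0.3216

0.3216


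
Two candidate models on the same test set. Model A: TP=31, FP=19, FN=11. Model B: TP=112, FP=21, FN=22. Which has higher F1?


Model A: P=31/50=0.62, R=31/42=0.7381, F1=2PR/(P+R)=2TP/(2TP+FP+FN)=62/92=0.6739
Model B: P=112/133=0.8421, R=112/134=0.8358, F1=2PR/(P+R)=2TP/(2TP+FP+FN)=224/267=0.839
0.6739 < 0.839 → Model B

Model B


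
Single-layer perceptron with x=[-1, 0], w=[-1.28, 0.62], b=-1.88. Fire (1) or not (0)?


z = (-1)·(-1.28) + (0)·(0.62) - 1.88
  = -0.6
step(z) = 0 (z<0)

0


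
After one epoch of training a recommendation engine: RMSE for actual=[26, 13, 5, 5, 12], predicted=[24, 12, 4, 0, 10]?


MSE = 35/5 = 7
RMSE = √(35/5) = 2.6458

2.6458


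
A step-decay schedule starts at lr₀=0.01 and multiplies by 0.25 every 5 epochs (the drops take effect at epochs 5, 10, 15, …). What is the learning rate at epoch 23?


n_drops = ⌊23/5⌋ = 4
lr = 0.01·0.25^4 = 0.01·0.00390625 = 0.0000390625

0.0000390625


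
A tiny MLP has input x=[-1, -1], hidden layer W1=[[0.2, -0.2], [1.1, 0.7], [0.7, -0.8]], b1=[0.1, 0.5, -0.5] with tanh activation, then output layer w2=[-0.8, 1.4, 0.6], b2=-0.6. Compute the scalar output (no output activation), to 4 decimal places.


z1[0] = (0.2)·(-1) + (-0.2)·(-1) + 0.1 = 0.1
z1[1] = (1.1)·(-1) + (0.7)·(-1) + 0.5 = -1.3
z1[2] = (0.7)·(-1) + (-0.8)·(-1) - 0.5 = -0.4
h = tanh(z1) = [0.0997, -0.8617, -0.3799]
output = (-0.8)·(0.0997) + (1.4)·(-0.8617) + (0.6)·(-0.3799) - 0.6 = -2.1141

-2.1141


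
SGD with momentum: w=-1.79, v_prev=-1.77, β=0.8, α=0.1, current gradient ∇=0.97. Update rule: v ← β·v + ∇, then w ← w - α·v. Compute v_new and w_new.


v_new = 0.8·-1.77 + 0.97 = -1.416 + 0.97 = -0.446
w_new = -1.79 - 0.1·-0.446 = -1.79 + 0.0446 = -1.7454

v_new=-0.446, w_new=-1.7454


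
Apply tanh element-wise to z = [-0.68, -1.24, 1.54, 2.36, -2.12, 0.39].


tanh(-0.68) = -0.5915
tanh(-1.24) = -0.8455
tanh(1.54) = 0.9121
tanh(2.36) = 0.9823
tanh(-2.12) = -0.9716
tanh(0.39) = 0.3714
result = [-0.5915, -0.8455, 0.9121, 0.9823, -0.9716, 0.3714]

[-0.5915, -0.8455, 0.9121, 0.9823, -0.9716, 0.3714]


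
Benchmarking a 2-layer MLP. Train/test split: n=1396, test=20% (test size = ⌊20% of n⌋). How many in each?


Test = ⌊1396·20/100⌋ = 279
Train = 1396 - 279 = 1117

Train: 1117, Test: 279


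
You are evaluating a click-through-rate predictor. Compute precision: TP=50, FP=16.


Precision = TP/(TP+FP)
= 50/(50+16)
= 50/66 = 75.76%

75.76%


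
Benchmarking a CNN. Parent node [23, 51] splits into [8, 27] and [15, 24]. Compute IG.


Parent = [23, 51], H_parent = 0.8941
H_left = 0.7755 (n=35), H_right = 0.9612 (n=39)
H_children = (35/74)·0.7755 + (39/74)·0.9612 = 0.8734
IG = 0.8941 - 0.8734 = 0.0207

0.0207


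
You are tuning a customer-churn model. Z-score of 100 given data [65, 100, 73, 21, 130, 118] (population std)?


μ = 84.5, σ = 36.4635
z = (100 - 84.5)/36.4635 = 0.4251

0.4251


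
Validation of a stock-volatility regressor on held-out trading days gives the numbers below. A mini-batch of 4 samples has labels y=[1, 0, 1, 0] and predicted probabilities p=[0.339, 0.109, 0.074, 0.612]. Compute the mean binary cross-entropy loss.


L[0] = -ln(0.339) = 1.0818
L[1] = -ln(1-0.109) = -ln(0.891) = 0.1154
L[2] = -ln(0.074) = 2.6037
L[3] = -ln(1-0.612) = -ln(0.388) = 0.9467
mean = (1.0818 + 0.1154 + 2.6037 + 0.9467)/4 = 1.1869

1.1869


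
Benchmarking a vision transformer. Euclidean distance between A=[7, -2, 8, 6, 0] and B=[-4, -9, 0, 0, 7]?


d = √((7+ 4)² + (-2+ 9)² + (8-0)² + (6-0)² + (0-7)²)
  = √(121 + 49 + 64 + 36 + 49)
  = √319 = 17.8606

17.8606


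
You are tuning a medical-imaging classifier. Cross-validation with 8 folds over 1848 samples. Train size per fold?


Fold size = 1848/8 = 231
Training per fold = 1848 - 231 = 1617

1617


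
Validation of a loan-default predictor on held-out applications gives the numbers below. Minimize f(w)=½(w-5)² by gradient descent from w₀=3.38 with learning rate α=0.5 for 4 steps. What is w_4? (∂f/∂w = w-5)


step 1: grad = 3.38-5 = -1.62; w = 3.38 - 0.5·(-1.62) = 4.19
step 2: grad = 4.19-5 = -0.81; w = 4.19 - 0.5·(-0.81) = 4.595
step 3: grad = 4.595-5 = -0.405; w = 4.595 - 0.5·(-0.405) = 4.7975
step 4: grad = 4.7975-5 = -0.2025; w = 4.7975 - 0.5·(-0.2025) = 4.89875

4.89875


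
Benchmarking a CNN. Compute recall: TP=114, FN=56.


Recall = TP/(TP+FN)
= 114/(114+56)
= 114/170 = 67.06%

67.06%


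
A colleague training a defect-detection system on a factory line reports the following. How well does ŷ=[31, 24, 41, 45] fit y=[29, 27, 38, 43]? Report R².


ȳ = 34.25
SS_res = Σ(y-ŷ)² = 26
SS_tot = Σ(y-ȳ)² = 170.75
R² = 1 - SS_res/SS_tot = 1 - 0.1523 = 0.8477

0.8477


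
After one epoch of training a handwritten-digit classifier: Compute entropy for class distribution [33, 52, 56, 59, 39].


Probabilities: [33/239, 52/239, 56/239, 59/239, 39/239] ≈ [0.1381, 0.2176, 0.2343, 0.2469, 0.1632]
H = -((33/239)·log₂(33/239) + (52/239)·log₂(52/239) + (56/239)·log₂(56/239) + (59/239)·log₂(59/239) + (39/239)·log₂(39/239))
  = 2.2887 bits

2.2887 bits


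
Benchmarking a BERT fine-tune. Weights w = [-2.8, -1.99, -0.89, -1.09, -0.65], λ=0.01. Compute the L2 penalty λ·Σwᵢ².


‖w‖₂² = (-2.8)² + (-1.99)² + (-0.89)² + (-1.09)² + (-0.65)²
     = 7.84 + 3.9601 + 0.7921 + 1.1881 + 0.4225
     = 14.2028
λ·‖w‖₂² = 0.01·14.2028 = 0.142028

0.142028


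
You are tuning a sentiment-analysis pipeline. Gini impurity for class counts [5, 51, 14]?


Probabilities: [5/70, 51/70, 14/70] ≈ [0.0714, 0.7286, 0.2]
Σpᵢ² = (25 + 2601 + 196)/70² = 2822/4900
Gini = 1 - Σpᵢ² = 1 - 2822/4900 = 0.4241

0.4241


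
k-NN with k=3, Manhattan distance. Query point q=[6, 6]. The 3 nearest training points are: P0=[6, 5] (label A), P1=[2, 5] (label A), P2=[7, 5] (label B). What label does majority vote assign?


d(q,P0) = 1  (label A)
d(q,P1) = 5  (label A)
d(q,P2) = 2  (label B)
Votes: A=2, B=1
Majority → A

A


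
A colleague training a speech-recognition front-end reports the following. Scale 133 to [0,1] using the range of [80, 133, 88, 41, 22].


min=22, max=133
(133-22)/(133-22) = 111/111 = 1.0

1.0


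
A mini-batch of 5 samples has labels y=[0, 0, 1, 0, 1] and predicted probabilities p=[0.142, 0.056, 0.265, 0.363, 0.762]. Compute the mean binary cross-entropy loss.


L[0] = -ln(1-0.142) = -ln(0.858) = 0.1532
L[1] = -ln(1-0.056) = -ln(0.944) = 0.0576
L[2] = -ln(0.265) = 1.328
L[3] = -ln(1-0.363) = -ln(0.637) = 0.451
L[4] = -ln(0.762) = 0.2718
mean = (0.1532 + 0.0576 + 1.328 + 0.451 + 0.2718)/5 = 0.4523

0.4523


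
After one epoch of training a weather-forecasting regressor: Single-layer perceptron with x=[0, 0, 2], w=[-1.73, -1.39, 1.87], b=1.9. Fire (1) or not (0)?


z = (0)·(-1.73) + (0)·(-1.39) + (2)·(1.87) + 1.9
  = 5.64
step(z) = 1 (z≥0)

1


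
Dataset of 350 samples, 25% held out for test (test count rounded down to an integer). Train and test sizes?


Test = ⌊350·25/100⌋ = 87
Train = 350 - 87 = 263

Train: 263, Test: 87


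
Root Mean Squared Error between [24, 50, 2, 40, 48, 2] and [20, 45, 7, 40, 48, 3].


MSE = 67/6 = 11.1667
RMSE = √(67/6) = 3.3417

3.3417


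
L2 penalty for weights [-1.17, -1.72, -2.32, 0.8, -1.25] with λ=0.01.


‖w‖₂² = (-1.17)² + (-1.72)² + (-2.32)² + (0.8)² + (-1.25)²
     = 1.3689 + 2.9584 + 5.3824 + 0.64 + 1.5625
     = 11.9122
λ·‖w‖₂² = 0.01·11.9122 = 0.119122

0.119122
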